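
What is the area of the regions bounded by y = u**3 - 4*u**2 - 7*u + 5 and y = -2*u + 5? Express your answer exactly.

443/6

Set the curves equal: u**3 - 4*u**2 - 7*u + 5 = -2*u + 5, so u**3 - 4*u**2 - 5*u = 0, which factors as u*(u - 5)*(u + 1) = 0. The curves meet at u = -1, 0, 5.
On [-1, 0], y = u**3 - 4*u**2 - 7*u + 5 is on top; that piece has area ∫[-1,0] (u**3 - 4*u**2 - 5*u) du = 11/12.
On [0, 5], y = -2*u + 5 is on top; that piece has area ∫[0,5] (-(u**3 - 4*u**2 - 5*u)) du = 875/12.
Total enclosed area = 11/12 + 875/12 = 443/6.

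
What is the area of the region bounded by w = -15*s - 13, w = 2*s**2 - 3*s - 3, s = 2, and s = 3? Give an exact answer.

On [2, 3], (-15*s - 13) - (2*s**2 - 3*s - 3) = -2*s**2 - 12*s - 10 is ≤ 0 throughout, so the area is a single integral of |-2*s**2 - 12*s - 10|.
∫[2,3] (-2*s**2 - 12*s - 10) ds = -158/3; the area of that piece is 158/3.

158/3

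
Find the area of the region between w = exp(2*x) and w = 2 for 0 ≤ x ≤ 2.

-11/2 + 2*log(2) + exp(4)/2

The difference (exp(2*x)) - (2) = exp(2*x) - 2 changes sign at x = log(2)/2 inside [0, 2], so split the integral there.
∫[0,log(2)/2] (exp(2*x) - 2) dx = 1/2 - log(2); the area of that piece is -1/2 + log(2).
∫[log(2)/2,2] (exp(2*x) - 2) dx = -5 + log(2) + exp(4)/2.
Total area = (-1/2 + log(2)) + (-5 + log(2) + exp(4)/2) = -11/2 + 2*log(2) + exp(4)/2.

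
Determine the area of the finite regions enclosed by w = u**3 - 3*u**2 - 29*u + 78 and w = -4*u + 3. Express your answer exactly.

524

Set the curves equal: u**3 - 3*u**2 - 29*u + 78 = -4*u + 3, so u**3 - 3*u**2 - 25*u + 75 = 0, which factors as (u - 5)*(u - 3)*(u + 5) = 0. The curves meet at u = -5, 3, 5.
On [-5, 3], w = u**3 - 3*u**2 - 29*u + 78 is on top; that piece has area ∫[-5,3] (u**3 - 3*u**2 - 25*u + 75) du = 512.
On [3, 5], w = -4*u + 3 is on top; that piece has area ∫[3,5] (-(u**3 - 3*u**2 - 25*u + 75)) du = 12.
Total enclosed area = 512 + 12 = 524.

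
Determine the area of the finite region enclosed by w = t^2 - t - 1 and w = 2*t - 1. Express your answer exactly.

9/2

Set the curves equal: t^2 - t - 1 = 2*t - 1, so t^2 - 3*t = 0, which factors as t*(t - 3) = 0. The curves meet at t = 0, 3.
On [0, 3], w = 2*t - 1 is on top; that piece has area ∫[0,3] (-(t^2 - 3*t)) dt = 9/2.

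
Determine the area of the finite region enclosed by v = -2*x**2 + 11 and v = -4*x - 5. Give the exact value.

Set the curves equal: -2*x**2 + 11 = -4*x - 5, so -2*x**2 + 4*x + 16 = 0, which factors as -2*(x - 4)*(x + 2) = 0. The curves meet at x = -2, 4.
On [-2, 4], v = -2*x**2 + 11 is on top; that piece has area ∫[-2,4] (-2*x**2 + 4*x + 16) dx = 72.

72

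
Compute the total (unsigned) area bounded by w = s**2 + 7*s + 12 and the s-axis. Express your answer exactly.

The curve meets the s-axis where s**2 + 7*s + 12 = 0, i.e. (s + 3)*(s + 4) = 0, at s = -4, -3.
On [-4, -3] the curve lies below the axis; ∫[-4,-3] (s**2 + 7*s + 12) ds = -1/6, giving area 1/6.

1/6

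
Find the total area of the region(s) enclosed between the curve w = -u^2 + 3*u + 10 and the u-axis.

343/6

The curve meets the u-axis where -u^2 + 3*u + 10 = 0, i.e. -(u - 5)*(u + 2) = 0, at u = -2, 5.
On [-2, 5] the curve lies above the axis; ∫[-2,5] (-u^2 + 3*u + 10) du = 343/6, giving area 343/6.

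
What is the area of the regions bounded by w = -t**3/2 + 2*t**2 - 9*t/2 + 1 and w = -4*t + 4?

Set the curves equal: -t**3/2 + 2*t**2 - 9*t/2 + 1 = -4*t + 4, so -t**3/2 + 2*t**2 - t/2 - 3 = 0, which factors as -(t - 3)*(t - 2)*(t + 1)/2 = 0. The curves meet at t = -1, 2, 3.
On [-1, 2], w = -4*t + 4 is on top; that piece has area ∫[-1,2] (-(-t**3/2 + 2*t**2 - t/2 - 3)) dt = 45/8.
On [2, 3], w = -t**3/2 + 2*t**2 - 9*t/2 + 1 is on top; that piece has area ∫[2,3] (-t**3/2 + 2*t**2 - t/2 - 3) dt = 7/24.
Total enclosed area = 45/8 + 7/24 = 71/12.

71/12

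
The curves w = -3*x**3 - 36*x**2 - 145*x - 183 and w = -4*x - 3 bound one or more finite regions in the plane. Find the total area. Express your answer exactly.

Set the curves equal: -3*x**3 - 36*x**2 - 145*x - 183 = -4*x - 3, so -3*x**3 - 36*x**2 - 141*x - 180 = 0, which factors as -3*(x + 3)*(x + 4)*(x + 5) = 0. The curves meet at x = -5, -4, -3.
On [-5, -4], w = -4*x - 3 is on top; that piece has area ∫[-5,-4] (-(-3*x**3 - 36*x**2 - 141*x - 180)) dx = 3/4.
On [-4, -3], w = -3*x**3 - 36*x**2 - 145*x - 183 is on top; that piece has area ∫[-4,-3] (-3*x**3 - 36*x**2 - 141*x - 180) dx = 3/4.
Total enclosed area = 3/4 + 3/4 = 3/2.

3/2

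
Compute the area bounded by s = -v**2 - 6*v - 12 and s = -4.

Both boundary curves give s as a function of v, so integrate with respect to v. Setting them equal: -v**2 - 6*v - 8 = 0, i.e. -(v + 2)*(v + 4) = 0, so they meet at v = -4, -2.
For v in [-4, -2], s = -v**2 - 6*v - 12 is on the right; area = ∫[-4,-2] (-v**2 - 6*v - 8) dv = 4/3.

4/3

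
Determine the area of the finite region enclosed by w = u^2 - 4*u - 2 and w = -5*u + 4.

Set the curves equal: u^2 - 4*u - 2 = -5*u + 4, so u^2 + u - 6 = 0, which factors as (u - 2)*(u + 3) = 0. The curves meet at u = -3, 2.
On [-3, 2], w = -5*u + 4 is on top; that piece has area ∫[-3,2] (-(u^2 + u - 6)) du = 125/6.

125/6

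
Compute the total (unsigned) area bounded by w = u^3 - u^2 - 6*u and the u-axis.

The curve meets the u-axis where u^3 - u^2 - 6*u = 0, i.e. u*(u - 3)*(u + 2) = 0, at u = -2, 0, 3.
On [-2, 0] the curve lies above the axis; ∫[-2,0] (u^3 - u^2 - 6*u) du = 16/3, giving area 16/3.
On [0, 3] the curve lies below the axis; ∫[0,3] (u^3 - u^2 - 6*u) du = -63/4, giving area 63/4.
Total area = 16/3 + 63/4 = 253/12.

253/12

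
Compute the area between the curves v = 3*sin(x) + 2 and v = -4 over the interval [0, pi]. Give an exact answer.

6 + 6*pi

On [0, pi], (3*sin(x) + 2) - (-4) = 3*sin(x) + 6 is ≥ 0 throughout, so the area is a single integral of |3*sin(x) + 6|.
∫[0,pi] (3*sin(x) + 6) dx = 6 + 6*pi.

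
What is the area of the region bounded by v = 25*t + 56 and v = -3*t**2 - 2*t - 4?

Set the curves equal: 25*t + 56 = -3*t**2 - 2*t - 4, so 3*t**2 + 27*t + 60 = 0, which factors as 3*(t + 4)*(t + 5) = 0. The curves meet at t = -5, -4.
On [-5, -4], v = -3*t**2 - 2*t - 4 is on top; that piece has area ∫[-5,-4] (-(3*t**2 + 27*t + 60)) dt = 1/2.

1/2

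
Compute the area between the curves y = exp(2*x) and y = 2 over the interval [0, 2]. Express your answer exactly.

-11/2 + 2*log(2) + exp(4)/2

The difference (exp(2*x)) - (2) = exp(2*x) - 2 changes sign at x = log(2)/2 inside [0, 2], so split the integral there.
∫[0,log(2)/2] (exp(2*x) - 2) dx = 1/2 - log(2); the area of that piece is -1/2 + log(2).
∫[log(2)/2,2] (exp(2*x) - 2) dx = -5 + log(2) + exp(4)/2.
Total area = (-1/2 + log(2)) + (-5 + log(2) + exp(4)/2) = -11/2 + 2*log(2) + exp(4)/2.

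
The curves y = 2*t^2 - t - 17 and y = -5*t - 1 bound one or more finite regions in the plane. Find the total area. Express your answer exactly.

72

Set the curves equal: 2*t^2 - t - 17 = -5*t - 1, so 2*t^2 + 4*t - 16 = 0, which factors as 2*(t - 2)*(t + 4) = 0. The curves meet at t = -4, 2.
On [-4, 2], y = -5*t - 1 is on top; that piece has area ∫[-4,2] (-(2*t^2 + 4*t - 16)) dt = 72.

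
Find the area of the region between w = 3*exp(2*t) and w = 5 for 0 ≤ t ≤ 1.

-17/2 - 11*log(3)/2 + log(15)/2 + 9*log(5)/2 + 3*exp(2)/2

The difference (3*exp(2*t)) - (5) = 3*exp(2*t) - 5 changes sign at t = -log(3)/2 + log(5)/2 inside [0, 1], so split the integral there.
∫[0,-log(3)/2 + log(5)/2] (3*exp(2*t) - 5) dt = log(9*sqrt(15)/125) + 1; the area of that piece is -1 + log(25*sqrt(15)/27).
∫[-log(3)/2 + log(5)/2,1] (3*exp(2*t) - 5) dt = -15/2 - 5*log(3)/2 + 5*log(5)/2 + 3*exp(2)/2.
Total area = (-1 + log(25*sqrt(15)/27)) + (-15/2 - 5*log(3)/2 + 5*log(5)/2 + 3*exp(2)/2) = -17/2 - 11*log(3)/2 + log(15)/2 + 9*log(5)/2 + 3*exp(2)/2.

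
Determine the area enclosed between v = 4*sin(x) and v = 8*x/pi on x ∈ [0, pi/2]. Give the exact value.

On [0, pi/2], (4*sin(x)) - (8*x/pi) = -8*x/pi + 4*sin(x) is ≥ 0 throughout, so the area is a single integral of |-8*x/pi + 4*sin(x)|.
∫[0,pi/2] (-8*x/pi + 4*sin(x)) dx = 4 - pi.

4 - pi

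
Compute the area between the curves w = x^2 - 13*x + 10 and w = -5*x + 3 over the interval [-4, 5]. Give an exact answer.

The difference (x^2 - 13*x + 10) - (-5*x + 3) = x^2 - 8*x + 7 changes sign at x = 1 inside [-4, 5], so split the integral there.
∫[-4,1] (x^2 - 8*x + 7) dx = 350/3.
∫[1,5] (x^2 - 8*x + 7) dx = -80/3; the area of that piece is 80/3.
Total area = 350/3 + 80/3 = 430/3.

430/3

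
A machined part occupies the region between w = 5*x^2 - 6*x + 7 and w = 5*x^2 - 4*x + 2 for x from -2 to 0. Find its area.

On [-2, 0], (5*x^2 - 6*x + 7) - (5*x^2 - 4*x + 2) = -2*x + 5 is ≥ 0 throughout, so the area is a single integral of |-2*x + 5|.
∫[-2,0] (-2*x + 5) dx = 14.

14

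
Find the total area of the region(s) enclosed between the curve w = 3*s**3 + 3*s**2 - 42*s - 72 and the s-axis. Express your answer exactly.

1741/4

The curve meets the s-axis where 3*s**3 + 3*s**2 - 42*s - 72 = 0, i.e. 3*(s - 4)*(s + 2)*(s + 3) = 0, at s = -3, -2, 4.
On [-3, -2] the curve lies above the axis; ∫[-3,-2] (3*s**3 + 3*s**2 - 42*s - 72) ds = 13/4, giving area 13/4.
On [-2, 4] the curve lies below the axis; ∫[-2,4] (3*s**3 + 3*s**2 - 42*s - 72) ds = -432, giving area 432.
Total area = 13/4 + 432 = 1741/4.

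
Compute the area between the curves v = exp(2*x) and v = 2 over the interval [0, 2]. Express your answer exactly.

The difference (exp(2*x)) - (2) = exp(2*x) - 2 changes sign at x = log(2)/2 inside [0, 2], so split the integral there.
∫[0,log(2)/2] (exp(2*x) - 2) dx = 1/2 - log(2); the area of that piece is -1/2 + log(2).
∫[log(2)/2,2] (exp(2*x) - 2) dx = -5 + log(2) + exp(4)/2.
Total area = (-1/2 + log(2)) + (-5 + log(2) + exp(4)/2) = -11/2 + 2*log(2) + exp(4)/2.

-11/2 + 2*log(2) + exp(4)/2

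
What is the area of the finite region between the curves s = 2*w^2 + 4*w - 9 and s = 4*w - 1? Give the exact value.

64/3

Both boundary curves give s as a function of w, so integrate with respect to w. Setting them equal: 2*w^2 - 8 = 0, i.e. 2*(w - 2)*(w + 2) = 0, so they meet at w = -2, 2.
For w in [-2, 2], s = 2*w^2 + 4*w - 9 is on the left; area = ∫[-2,2] (-(2*w^2 - 8)) dw = 64/3.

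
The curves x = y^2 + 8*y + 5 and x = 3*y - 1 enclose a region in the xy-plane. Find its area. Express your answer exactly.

Both boundary curves give x as a function of y, so integrate with respect to y. Setting them equal: y^2 + 5*y + 6 = 0, i.e. (y + 2)*(y + 3) = 0, so they meet at y = -3, -2.
For y in [-3, -2], x = y^2 + 8*y + 5 is on the left; area = ∫[-3,-2] (-(y^2 + 5*y + 6)) dy = 1/6.

1/6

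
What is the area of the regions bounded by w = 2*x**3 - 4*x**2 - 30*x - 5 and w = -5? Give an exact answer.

Set the curves equal: 2*x**3 - 4*x**2 - 30*x - 5 = -5, so 2*x**3 - 4*x**2 - 30*x = 0, which factors as 2*x*(x - 5)*(x + 3) = 0. The curves meet at x = -3, 0, 5.
On [-3, 0], w = 2*x**3 - 4*x**2 - 30*x - 5 is on top; that piece has area ∫[-3,0] (2*x**3 - 4*x**2 - 30*x) dx = 117/2.
On [0, 5], w = -5 is on top; that piece has area ∫[0,5] (-(2*x**3 - 4*x**2 - 30*x)) dx = 1375/6.
Total enclosed area = 117/2 + 1375/6 = 863/3.

863/3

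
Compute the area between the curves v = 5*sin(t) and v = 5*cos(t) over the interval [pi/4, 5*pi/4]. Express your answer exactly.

On [pi/4, 5*pi/4], (5*sin(t)) - (5*cos(t)) = 5*sin(t) - 5*cos(t) is ≥ 0 throughout, so the area is a single integral of |5*sin(t) - 5*cos(t)|.
∫[pi/4,5*pi/4] (5*sin(t) - 5*cos(t)) dt = 10*sqrt(2).

10*sqrt(2)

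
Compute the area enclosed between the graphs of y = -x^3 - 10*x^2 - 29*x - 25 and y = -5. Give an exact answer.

Set the curves equal: -x^3 - 10*x^2 - 29*x - 25 = -5, so -x^3 - 10*x^2 - 29*x - 20 = 0, which factors as -(x + 1)*(x + 4)*(x + 5) = 0. The curves meet at x = -5, -4, -1.
On [-5, -4], y = -5 is on top; that piece has area ∫[-5,-4] (-(-x^3 - 10*x^2 - 29*x - 20)) dx = 7/12.
On [-4, -1], y = -x^3 - 10*x^2 - 29*x - 25 is on top; that piece has area ∫[-4,-1] (-x^3 - 10*x^2 - 29*x - 20) dx = 45/4.
Total enclosed area = 7/12 + 45/4 = 71/6.

71/6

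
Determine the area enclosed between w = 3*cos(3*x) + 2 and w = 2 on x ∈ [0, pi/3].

The difference (3*cos(3*x) + 2) - (2) = 3*cos(3*x) changes sign at x = pi/6 inside [0, pi/3], so split the integral there.
∫[0,pi/6] (3*cos(3*x)) dx = 1.
∫[pi/6,pi/3] (3*cos(3*x)) dx = -1; the area of that piece is 1.
Total area = 1 + 1 = 2.

2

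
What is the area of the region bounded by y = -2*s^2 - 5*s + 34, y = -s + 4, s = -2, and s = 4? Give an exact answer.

The difference (-2*s^2 - 5*s + 34) - (-s + 4) = -2*s^2 - 4*s + 30 changes sign at s = 3 inside [-2, 4], so split the integral there.
∫[-2,3] (-2*s^2 - 4*s + 30) ds = 350/3.
∫[3,4] (-2*s^2 - 4*s + 30) ds = -26/3; the area of that piece is 26/3.
Total area = 350/3 + 26/3 = 376/3.

376/3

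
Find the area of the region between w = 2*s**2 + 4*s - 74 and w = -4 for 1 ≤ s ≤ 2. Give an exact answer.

On [1, 2], (2*s**2 + 4*s - 74) - (-4) = 2*s**2 + 4*s - 70 is ≤ 0 throughout, so the area is a single integral of |2*s**2 + 4*s - 70|.
∫[1,2] (2*s**2 + 4*s - 70) ds = -178/3; the area of that piece is 178/3.

178/3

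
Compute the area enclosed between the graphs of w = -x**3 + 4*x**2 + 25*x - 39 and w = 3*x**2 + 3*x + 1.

3901/12

Set the curves equal: -x**3 + 4*x**2 + 25*x - 39 = 3*x**2 + 3*x + 1, so -x**3 + x**2 + 22*x - 40 = 0, which factors as -(x - 4)*(x - 2)*(x + 5) = 0. The curves meet at x = -5, 2, 4.
On [-5, 2], w = 3*x**2 + 3*x + 1 is on top; that piece has area ∫[-5,2] (-(-x**3 + x**2 + 22*x - 40)) dx = 3773/12.
On [2, 4], w = -x**3 + 4*x**2 + 25*x - 39 is on top; that piece has area ∫[2,4] (-x**3 + x**2 + 22*x - 40) dx = 32/3.
Total enclosed area = 3773/12 + 32/3 = 3901/12.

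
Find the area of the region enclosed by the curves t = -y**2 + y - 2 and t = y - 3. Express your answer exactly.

Both boundary curves give t as a function of y, so integrate with respect to y. Setting them equal: -y**2 + 1 = 0, i.e. -(y - 1)*(y + 1) = 0, so they meet at y = -1, 1.
For y in [-1, 1], t = -y**2 + y - 2 is on the right; area = ∫[-1,1] (-y**2 + 1) dy = 4/3.

4/3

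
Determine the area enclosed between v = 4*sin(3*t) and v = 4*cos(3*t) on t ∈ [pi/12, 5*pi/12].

8*sqrt(2)/3

On [pi/12, 5*pi/12], (4*sin(3*t)) - (4*cos(3*t)) = 4*sin(3*t) - 4*cos(3*t) is ≥ 0 throughout, so the area is a single integral of |4*sin(3*t) - 4*cos(3*t)|.
∫[pi/12,5*pi/12] (4*sin(3*t) - 4*cos(3*t)) dt = 8*sqrt(2)/3.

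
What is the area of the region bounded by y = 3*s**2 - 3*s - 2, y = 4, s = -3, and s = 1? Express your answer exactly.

The difference (3*s**2 - 3*s - 2) - (4) = 3*s**2 - 3*s - 6 changes sign at s = -1 inside [-3, 1], so split the integral there.
∫[-3,-1] (3*s**2 - 3*s - 6) ds = 26.
∫[-1,1] (3*s**2 - 3*s - 6) ds = -10; the area of that piece is 10.
Total area = 26 + 10 = 36.

36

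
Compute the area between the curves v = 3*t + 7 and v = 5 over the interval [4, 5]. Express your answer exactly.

31/2

On [4, 5], (3*t + 7) - (5) = 3*t + 2 is ≥ 0 throughout, so the area is a single integral of |3*t + 2|.
∫[4,5] (3*t + 2) dt = 31/2.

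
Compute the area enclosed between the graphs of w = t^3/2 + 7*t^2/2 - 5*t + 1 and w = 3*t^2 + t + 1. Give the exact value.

937/24

Set the curves equal: t^3/2 + 7*t^2/2 - 5*t + 1 = 3*t^2 + t + 1, so t^3/2 + t^2/2 - 6*t = 0, which factors as t*(t - 3)*(t + 4)/2 = 0. The curves meet at t = -4, 0, 3.
On [-4, 0], w = t^3/2 + 7*t^2/2 - 5*t + 1 is on top; that piece has area ∫[-4,0] (t^3/2 + t^2/2 - 6*t) dt = 80/3.
On [0, 3], w = 3*t^2 + t + 1 is on top; that piece has area ∫[0,3] (-(t^3/2 + t^2/2 - 6*t)) dt = 99/8.
Total enclosed area = 80/3 + 99/8 = 937/24.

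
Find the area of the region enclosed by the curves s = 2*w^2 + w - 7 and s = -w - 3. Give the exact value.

Both boundary curves give s as a function of w, so integrate with respect to w. Setting them equal: 2*w^2 + 2*w - 4 = 0, i.e. 2*(w - 1)*(w + 2) = 0, so they meet at w = -2, 1.
For w in [-2, 1], s = 2*w^2 + w - 7 is on the left; area = ∫[-2,1] (-(2*w^2 + 2*w - 4)) dw = 9.

9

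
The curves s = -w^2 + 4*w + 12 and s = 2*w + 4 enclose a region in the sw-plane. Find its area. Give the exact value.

Both boundary curves give s as a function of w, so integrate with respect to w. Setting them equal: -w^2 + 2*w + 8 = 0, i.e. -(w - 4)*(w + 2) = 0, so they meet at w = -2, 4.
For w in [-2, 4], s = -w^2 + 4*w + 12 is on the right; area = ∫[-2,4] (-w^2 + 2*w + 8) dw = 36.

36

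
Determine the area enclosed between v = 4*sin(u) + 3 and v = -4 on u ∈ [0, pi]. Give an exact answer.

On [0, pi], (4*sin(u) + 3) - (-4) = 4*sin(u) + 7 is ≥ 0 throughout, so the area is a single integral of |4*sin(u) + 7|.
∫[0,pi] (4*sin(u) + 7) du = 8 + 7*pi.

8 + 7*pi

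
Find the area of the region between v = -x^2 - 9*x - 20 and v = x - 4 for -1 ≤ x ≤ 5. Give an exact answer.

On [-1, 5], (-x^2 - 9*x - 20) - (x - 4) = -x^2 - 10*x - 16 is ≤ 0 throughout, so the area is a single integral of |-x^2 - 10*x - 16|.
∫[-1,5] (-x^2 - 10*x - 16) dx = -258; the area of that piece is 258.

258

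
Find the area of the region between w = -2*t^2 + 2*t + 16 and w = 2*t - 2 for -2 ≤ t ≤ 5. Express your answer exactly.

96

The difference (-2*t^2 + 2*t + 16) - (2*t - 2) = -2*t^2 + 18 changes sign at t = 3 inside [-2, 5], so split the integral there.
∫[-2,3] (-2*t^2 + 18) dt = 200/3.
∫[3,5] (-2*t^2 + 18) dt = -88/3; the area of that piece is 88/3.
Total area = 200/3 + 88/3 = 96.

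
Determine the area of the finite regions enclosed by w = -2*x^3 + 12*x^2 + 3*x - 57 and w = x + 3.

407/2

Set the curves equal: -2*x^3 + 12*x^2 + 3*x - 57 = x + 3, so -2*x^3 + 12*x^2 + 2*x - 60 = 0, which factors as -2*(x - 5)*(x - 3)*(x + 2) = 0. The curves meet at x = -2, 3, 5.
On [-2, 3], w = x + 3 is on top; that piece has area ∫[-2,3] (-(-2*x^3 + 12*x^2 + 2*x - 60)) dx = 375/2.
On [3, 5], w = -2*x^3 + 12*x^2 + 3*x - 57 is on top; that piece has area ∫[3,5] (-2*x^3 + 12*x^2 + 2*x - 60) dx = 16.
Total enclosed area = 375/2 + 16 = 407/2.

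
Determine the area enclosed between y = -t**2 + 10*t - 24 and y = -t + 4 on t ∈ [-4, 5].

The difference (-t**2 + 10*t - 24) - (-t + 4) = -t**2 + 11*t - 28 changes sign at t = 4 inside [-4, 5], so split the integral there.
∫[-4,4] (-t**2 + 11*t - 28) dt = -800/3; the area of that piece is 800/3.
∫[4,5] (-t**2 + 11*t - 28) dt = 7/6.
Total area = 800/3 + 7/6 = 1607/6.

1607/6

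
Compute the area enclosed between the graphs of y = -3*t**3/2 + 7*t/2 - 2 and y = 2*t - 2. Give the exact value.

3/4

Set the curves equal: -3*t**3/2 + 7*t/2 - 2 = 2*t - 2, so -3*t**3/2 + 3*t/2 = 0, which factors as -3*t*(t - 1)*(t + 1)/2 = 0. The curves meet at t = -1, 0, 1.
On [-1, 0], y = 2*t - 2 is on top; that piece has area ∫[-1,0] (-(-3*t**3/2 + 3*t/2)) dt = 3/8.
On [0, 1], y = -3*t**3/2 + 7*t/2 - 2 is on top; that piece has area ∫[0,1] (-3*t**3/2 + 3*t/2) dt = 3/8.
Total enclosed area = 3/8 + 3/8 = 3/4.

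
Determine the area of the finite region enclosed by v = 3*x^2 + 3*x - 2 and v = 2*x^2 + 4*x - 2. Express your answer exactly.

1/6

Set the curves equal: 3*x^2 + 3*x - 2 = 2*x^2 + 4*x - 2, so x^2 - x = 0, which factors as x*(x - 1) = 0. The curves meet at x = 0, 1.
On [0, 1], v = 2*x^2 + 4*x - 2 is on top; that piece has area ∫[0,1] (-(x^2 - x)) dx = 1/6.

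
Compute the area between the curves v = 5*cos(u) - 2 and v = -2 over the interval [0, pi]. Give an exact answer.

The difference (5*cos(u) - 2) - (-2) = 5*cos(u) changes sign at u = pi/2 inside [0, pi], so split the integral there.
∫[0,pi/2] (5*cos(u)) du = 5.
∫[pi/2,pi] (5*cos(u)) du = -5; the area of that piece is 5.
Total area = 5 + 5 = 10.

10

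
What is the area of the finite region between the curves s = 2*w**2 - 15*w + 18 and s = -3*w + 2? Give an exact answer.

Both boundary curves give s as a function of w, so integrate with respect to w. Setting them equal: 2*w**2 - 12*w + 16 = 0, i.e. 2*(w - 4)*(w - 2) = 0, so they meet at w = 2, 4.
For w in [2, 4], s = 2*w**2 - 15*w + 18 is on the left; area = ∫[2,4] (-(2*w**2 - 12*w + 16)) dw = 8/3.

8/3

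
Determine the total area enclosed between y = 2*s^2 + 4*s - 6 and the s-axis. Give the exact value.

64/3

The curve meets the s-axis where 2*s^2 + 4*s - 6 = 0, i.e. 2*(s - 1)*(s + 3) = 0, at s = -3, 1.
On [-3, 1] the curve lies below the axis; ∫[-3,1] (2*s^2 + 4*s - 6) ds = -64/3, giving area 64/3.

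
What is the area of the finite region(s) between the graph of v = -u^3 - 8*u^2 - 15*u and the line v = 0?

253/12

The curve meets the u-axis where -u^3 - 8*u^2 - 15*u = 0, i.e. -u*(u + 3)*(u + 5) = 0, at u = -5, -3, 0.
On [-5, -3] the curve lies below the axis; ∫[-5,-3] (-u^3 - 8*u^2 - 15*u) du = -16/3, giving area 16/3.
On [-3, 0] the curve lies above the axis; ∫[-3,0] (-u^3 - 8*u^2 - 15*u) du = 63/4, giving area 63/4.
Total area = 16/3 + 63/4 = 253/12.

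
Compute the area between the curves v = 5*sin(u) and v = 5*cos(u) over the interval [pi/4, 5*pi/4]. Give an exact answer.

On [pi/4, 5*pi/4], (5*sin(u)) - (5*cos(u)) = 5*sin(u) - 5*cos(u) is ≥ 0 throughout, so the area is a single integral of |5*sin(u) - 5*cos(u)|.
∫[pi/4,5*pi/4] (5*sin(u) - 5*cos(u)) du = 10*sqrt(2).

10*sqrt(2)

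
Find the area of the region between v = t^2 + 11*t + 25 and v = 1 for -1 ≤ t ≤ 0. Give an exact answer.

On [-1, 0], (t^2 + 11*t + 25) - (1) = t^2 + 11*t + 24 is ≥ 0 throughout, so the area is a single integral of |t^2 + 11*t + 24|.
∫[-1,0] (t^2 + 11*t + 24) dt = 113/6.

113/6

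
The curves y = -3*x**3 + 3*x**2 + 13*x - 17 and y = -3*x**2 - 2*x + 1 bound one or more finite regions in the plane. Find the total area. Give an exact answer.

253/4

Set the curves equal: -3*x**3 + 3*x**2 + 13*x - 17 = -3*x**2 - 2*x + 1, so -3*x**3 + 6*x**2 + 15*x - 18 = 0, which factors as -3*(x - 3)*(x - 1)*(x + 2) = 0. The curves meet at x = -2, 1, 3.
On [-2, 1], y = -3*x**2 - 2*x + 1 is on top; that piece has area ∫[-2,1] (-(-3*x**3 + 6*x**2 + 15*x - 18)) dx = 189/4.
On [1, 3], y = -3*x**3 + 3*x**2 + 13*x - 17 is on top; that piece has area ∫[1,3] (-3*x**3 + 6*x**2 + 15*x - 18) dx = 16.
Total enclosed area = 189/4 + 16 = 253/4.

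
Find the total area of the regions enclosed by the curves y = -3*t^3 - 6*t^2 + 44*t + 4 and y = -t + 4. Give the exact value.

Set the curves equal: -3*t^3 - 6*t^2 + 44*t + 4 = -t + 4, so -3*t^3 - 6*t^2 + 45*t = 0, which factors as -3*t*(t - 3)*(t + 5) = 0. The curves meet at t = -5, 0, 3.
On [-5, 0], y = -t + 4 is on top; that piece has area ∫[-5,0] (-(-3*t^3 - 6*t^2 + 45*t)) dt = 1375/4.
On [0, 3], y = -3*t^3 - 6*t^2 + 44*t + 4 is on top; that piece has area ∫[0,3] (-3*t^3 - 6*t^2 + 45*t) dt = 351/4.
Total enclosed area = 1375/4 + 351/4 = 863/2.

863/2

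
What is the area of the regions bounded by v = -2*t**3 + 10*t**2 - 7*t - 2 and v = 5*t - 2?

Set the curves equal: -2*t**3 + 10*t**2 - 7*t - 2 = 5*t - 2, so -2*t**3 + 10*t**2 - 12*t = 0, which factors as -2*t*(t - 3)*(t - 2) = 0. The curves meet at t = 0, 2, 3.
On [0, 2], v = 5*t - 2 is on top; that piece has area ∫[0,2] (-(-2*t**3 + 10*t**2 - 12*t)) dt = 16/3.
On [2, 3], v = -2*t**3 + 10*t**2 - 7*t - 2 is on top; that piece has area ∫[2,3] (-2*t**3 + 10*t**2 - 12*t) dt = 5/6.
Total enclosed area = 16/3 + 5/6 = 37/6.

37/6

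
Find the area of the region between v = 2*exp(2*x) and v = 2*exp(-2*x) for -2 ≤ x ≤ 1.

The difference (2*exp(2*x)) - (2*exp(-2*x)) = 2*exp(2*x) - 2*exp(-2*x) changes sign at x = 0 inside [-2, 1], so split the integral there.
∫[-2,0] (2*exp(2*x) - 2*exp(-2*x)) dx = -exp(4) - exp(-4) + 2; the area of that piece is -2 + exp(-4) + exp(4).
∫[0,1] (2*exp(2*x) - 2*exp(-2*x)) dx = -2 + exp(-2) + exp(2).
Total area = (-2 + exp(-4) + exp(4)) + (-2 + exp(-2) + exp(2)) = -4 + exp(-4) + exp(-2) + exp(2) + exp(4).

-4 + exp(-4) + exp(-2) + exp(2) + exp(4)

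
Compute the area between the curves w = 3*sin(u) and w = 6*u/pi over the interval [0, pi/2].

3 - 3*pi/4

On [0, pi/2], (3*sin(u)) - (6*u/pi) = -6*u/pi + 3*sin(u) is ≥ 0 throughout, so the area is a single integral of |-6*u/pi + 3*sin(u)|.
∫[0,pi/2] (-6*u/pi + 3*sin(u)) du = 3 - 3*pi/4.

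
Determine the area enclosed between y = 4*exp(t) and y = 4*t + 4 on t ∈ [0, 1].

On [0, 1], (4*exp(t)) - (4*t + 4) = -4*t + 4*exp(t) - 4 is ≥ 0 throughout, so the area is a single integral of |-4*t + 4*exp(t) - 4|.
∫[0,1] (-4*t + 4*exp(t) - 4) dt = -10 + 4*exp(1).

-10 + 4*exp(1)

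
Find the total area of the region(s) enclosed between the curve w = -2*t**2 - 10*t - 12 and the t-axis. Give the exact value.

The curve meets the t-axis where -2*t**2 - 10*t - 12 = 0, i.e. -2*(t + 2)*(t + 3) = 0, at t = -3, -2.
On [-3, -2] the curve lies above the axis; ∫[-3,-2] (-2*t**2 - 10*t - 12) dt = 1/3, giving area 1/3.

1/3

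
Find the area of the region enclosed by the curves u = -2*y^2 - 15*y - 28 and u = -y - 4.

1/3

Both boundary curves give u as a function of y, so integrate with respect to y. Setting them equal: -2*y^2 - 14*y - 24 = 0, i.e. -2*(y + 3)*(y + 4) = 0, so they meet at y = -4, -3.
For y in [-4, -3], u = -2*y^2 - 15*y - 28 is on the right; area = ∫[-4,-3] (-2*y^2 - 14*y - 24) dy = 1/3.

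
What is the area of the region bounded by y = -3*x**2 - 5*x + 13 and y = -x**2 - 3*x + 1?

125/3

Set the curves equal: -3*x**2 - 5*x + 13 = -x**2 - 3*x + 1, so -2*x**2 - 2*x + 12 = 0, which factors as -2*(x - 2)*(x + 3) = 0. The curves meet at x = -3, 2.
On [-3, 2], y = -3*x**2 - 5*x + 13 is on top; that piece has area ∫[-3,2] (-2*x**2 - 2*x + 12) dx = 125/3.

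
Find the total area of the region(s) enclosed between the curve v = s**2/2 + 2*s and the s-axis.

16/3

The curve meets the s-axis where s**2/2 + 2*s = 0, i.e. s*(s + 4)/2 = 0, at s = -4, 0.
On [-4, 0] the curve lies below the axis; ∫[-4,0] (s**2/2 + 2*s) ds = -16/3, giving area 16/3.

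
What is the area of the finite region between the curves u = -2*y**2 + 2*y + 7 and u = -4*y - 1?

125/3

Both boundary curves give u as a function of y, so integrate with respect to y. Setting them equal: -2*y**2 + 6*y + 8 = 0, i.e. -2*(y - 4)*(y + 1) = 0, so they meet at y = -1, 4.
For y in [-1, 4], u = -2*y**2 + 2*y + 7 is on the right; area = ∫[-1,4] (-2*y**2 + 6*y + 8) dy = 125/3.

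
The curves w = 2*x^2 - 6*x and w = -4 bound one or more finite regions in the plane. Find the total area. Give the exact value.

Set the curves equal: 2*x^2 - 6*x = -4, so 2*x^2 - 6*x + 4 = 0, which factors as 2*(x - 2)*(x - 1) = 0. The curves meet at x = 1, 2.
On [1, 2], w = -4 is on top; that piece has area ∫[1,2] (-(2*x^2 - 6*x + 4)) dx = 1/3.

1/3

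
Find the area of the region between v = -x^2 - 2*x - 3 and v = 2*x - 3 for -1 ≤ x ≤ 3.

86/3

The difference (-x^2 - 2*x - 3) - (2*x - 3) = -x^2 - 4*x changes sign at x = 0 inside [-1, 3], so split the integral there.
∫[-1,0] (-x^2 - 4*x) dx = 5/3.
∫[0,3] (-x^2 - 4*x) dx = -27; the area of that piece is 27.
Total area = 5/3 + 27 = 86/3.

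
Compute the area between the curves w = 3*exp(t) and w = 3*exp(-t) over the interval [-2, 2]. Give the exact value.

-12 + 6*exp(-2) + 6*exp(2)

The difference (3*exp(t)) - (3*exp(-t)) = 3*exp(t) - 3*exp(-t) changes sign at t = 0 inside [-2, 2], so split the integral there.
∫[-2,0] (3*exp(t) - 3*exp(-t)) dt = -3*exp(2) - 3*exp(-2) + 6; the area of that piece is -6 + 3*exp(-2) + 3*exp(2).
∫[0,2] (3*exp(t) - 3*exp(-t)) dt = -6 + 3*exp(-2) + 3*exp(2).
Total area = (-6 + 3*exp(-2) + 3*exp(2)) + (-6 + 3*exp(-2) + 3*exp(2)) = -12 + 6*exp(-2) + 6*exp(2).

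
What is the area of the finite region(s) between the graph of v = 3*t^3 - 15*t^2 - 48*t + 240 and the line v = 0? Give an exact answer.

The curve meets the t-axis where 3*t^3 - 15*t^2 - 48*t + 240 = 0, i.e. 3*(t - 5)*(t - 4)*(t + 4) = 0, at t = -4, 4, 5.
On [-4, 4] the curve lies above the axis; ∫[-4,4] (3*t^3 - 15*t^2 - 48*t + 240) dt = 1280, giving area 1280.
On [4, 5] the curve lies below the axis; ∫[4,5] (3*t^3 - 15*t^2 - 48*t + 240) dt = -17/4, giving area 17/4.
Total area = 1280 + 17/4 = 5137/4.

5137/4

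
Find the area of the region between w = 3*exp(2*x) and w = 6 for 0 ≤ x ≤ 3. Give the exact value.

The difference (3*exp(2*x)) - (6) = 3*exp(2*x) - 6 changes sign at x = log(2)/2 inside [0, 3], so split the integral there.
∫[0,log(2)/2] (3*exp(2*x) - 6) dx = 3/2 - log(8); the area of that piece is -3/2 + log(8).
∫[log(2)/2,3] (3*exp(2*x) - 6) dx = -21 + 3*log(2) + 3*exp(6)/2.
Total area = (-3/2 + log(8)) + (-21 + 3*log(2) + 3*exp(6)/2) = -45/2 + 6*log(2) + 3*exp(6)/2.

-45/2 + 6*log(2) + 3*exp(6)/2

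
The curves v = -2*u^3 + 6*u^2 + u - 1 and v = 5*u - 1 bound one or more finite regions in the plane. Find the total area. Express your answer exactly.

1

Set the curves equal: -2*u^3 + 6*u^2 + u - 1 = 5*u - 1, so -2*u^3 + 6*u^2 - 4*u = 0, which factors as -2*u*(u - 2)*(u - 1) = 0. The curves meet at u = 0, 1, 2.
On [0, 1], v = 5*u - 1 is on top; that piece has area ∫[0,1] (-(-2*u^3 + 6*u^2 - 4*u)) du = 1/2.
On [1, 2], v = -2*u^3 + 6*u^2 + u - 1 is on top; that piece has area ∫[1,2] (-2*u^3 + 6*u^2 - 4*u) du = 1/2.
Total enclosed area = 1/2 + 1/2 = 1.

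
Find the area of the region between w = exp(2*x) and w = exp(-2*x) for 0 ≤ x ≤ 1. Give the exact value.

-1 + exp(-2)/2 + exp(2)/2

On [0, 1], (exp(2*x)) - (exp(-2*x)) = exp(2*x) - exp(-2*x) is ≥ 0 throughout, so the area is a single integral of |exp(2*x) - exp(-2*x)|.
∫[0,1] (exp(2*x) - exp(-2*x)) dx = -1 + exp(-2)/2 + exp(2)/2.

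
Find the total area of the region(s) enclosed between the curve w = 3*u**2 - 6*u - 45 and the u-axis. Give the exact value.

256

The curve meets the u-axis where 3*u**2 - 6*u - 45 = 0, i.e. 3*(u - 5)*(u + 3) = 0, at u = -3, 5.
On [-3, 5] the curve lies below the axis; ∫[-3,5] (3*u**2 - 6*u - 45) du = -256, giving area 256.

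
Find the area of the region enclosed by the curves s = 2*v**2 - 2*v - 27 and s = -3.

343/3

Both boundary curves give s as a function of v, so integrate with respect to v. Setting them equal: 2*v**2 - 2*v - 24 = 0, i.e. 2*(v - 4)*(v + 3) = 0, so they meet at v = -3, 4.
For v in [-3, 4], s = 2*v**2 - 2*v - 27 is on the left; area = ∫[-3,4] (-(2*v**2 - 2*v - 24)) dv = 343/3.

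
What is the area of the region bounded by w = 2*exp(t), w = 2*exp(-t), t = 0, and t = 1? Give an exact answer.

-4 + 2*exp(-1) + 2*exp(1)

On [0, 1], (2*exp(t)) - (2*exp(-t)) = 2*exp(t) - 2*exp(-t) is ≥ 0 throughout, so the area is a single integral of |2*exp(t) - 2*exp(-t)|.
∫[0,1] (2*exp(t) - 2*exp(-t)) dt = -4 + 2*exp(-1) + 2*exp(1).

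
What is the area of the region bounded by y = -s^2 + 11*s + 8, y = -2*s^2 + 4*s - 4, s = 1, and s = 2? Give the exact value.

On [1, 2], (-s^2 + 11*s + 8) - (-2*s^2 + 4*s - 4) = s^2 + 7*s + 12 is ≥ 0 throughout, so the area is a single integral of |s^2 + 7*s + 12|.
∫[1,2] (s^2 + 7*s + 12) ds = 149/6.

149/6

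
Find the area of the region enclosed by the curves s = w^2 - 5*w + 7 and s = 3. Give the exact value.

Both boundary curves give s as a function of w, so integrate with respect to w. Setting them equal: w^2 - 5*w + 4 = 0, i.e. (w - 4)*(w - 1) = 0, so they meet at w = 1, 4.
For w in [1, 4], s = w^2 - 5*w + 7 is on the left; area = ∫[1,4] (-(w^2 - 5*w + 4)) dw = 9/2.

9/2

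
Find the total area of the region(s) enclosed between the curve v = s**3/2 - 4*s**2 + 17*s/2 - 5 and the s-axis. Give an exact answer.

71/12

The curve meets the s-axis where s**3/2 - 4*s**2 + 17*s/2 - 5 = 0, i.e. (s - 5)*(s - 2)*(s - 1)/2 = 0, at s = 1, 2, 5.
On [1, 2] the curve lies above the axis; ∫[1,2] (s**3/2 - 4*s**2 + 17*s/2 - 5) ds = 7/24, giving area 7/24.
On [2, 5] the curve lies below the axis; ∫[2,5] (s**3/2 - 4*s**2 + 17*s/2 - 5) ds = -45/8, giving area 45/8.
Total area = 7/24 + 45/8 = 71/12.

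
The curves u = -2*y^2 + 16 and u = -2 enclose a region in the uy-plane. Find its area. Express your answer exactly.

Both boundary curves give u as a function of y, so integrate with respect to y. Setting them equal: -2*y^2 + 18 = 0, i.e. -2*(y - 3)*(y + 3) = 0, so they meet at y = -3, 3.
For y in [-3, 3], u = -2*y^2 + 16 is on the right; area = ∫[-3,3] (-2*y^2 + 18) dy = 72.

72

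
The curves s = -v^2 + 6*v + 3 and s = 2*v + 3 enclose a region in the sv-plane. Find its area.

Both boundary curves give s as a function of v, so integrate with respect to v. Setting them equal: -v^2 + 4*v = 0, i.e. -v*(v - 4) = 0, so they meet at v = 0, 4.
For v in [0, 4], s = -v^2 + 6*v + 3 is on the right; area = ∫[0,4] (-v^2 + 4*v) dv = 32/3.

32/3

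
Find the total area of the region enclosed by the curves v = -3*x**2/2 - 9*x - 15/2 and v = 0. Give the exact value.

16

Set the curves equal: -3*x**2/2 - 9*x - 15/2 = 0, so -3*x**2/2 - 9*x - 15/2 = 0, which factors as -3*(x + 1)*(x + 5)/2 = 0. The curves meet at x = -5, -1.
On [-5, -1], v = -3*x**2/2 - 9*x - 15/2 is on top; that piece has area ∫[-5,-1] (-3*x**2/2 - 9*x - 15/2) dx = 16.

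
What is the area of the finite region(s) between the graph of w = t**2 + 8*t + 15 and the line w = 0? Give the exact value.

The curve meets the t-axis where t**2 + 8*t + 15 = 0, i.e. (t + 3)*(t + 5) = 0, at t = -5, -3.
On [-5, -3] the curve lies below the axis; ∫[-5,-3] (t**2 + 8*t + 15) dt = -4/3, giving area 4/3.

4/3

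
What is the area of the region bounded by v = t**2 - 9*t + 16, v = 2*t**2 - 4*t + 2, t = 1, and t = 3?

The difference (t**2 - 9*t + 16) - (2*t**2 - 4*t + 2) = -t**2 - 5*t + 14 changes sign at t = 2 inside [1, 3], so split the integral there.
∫[1,2] (-t**2 - 5*t + 14) dt = 25/6.
∫[2,3] (-t**2 - 5*t + 14) dt = -29/6; the area of that piece is 29/6.
Total area = 25/6 + 29/6 = 9.

9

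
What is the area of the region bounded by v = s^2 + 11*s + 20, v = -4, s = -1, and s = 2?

On [-1, 2], (s^2 + 11*s + 20) - (-4) = s^2 + 11*s + 24 is ≥ 0 throughout, so the area is a single integral of |s^2 + 11*s + 24|.
∫[-1,2] (s^2 + 11*s + 24) ds = 183/2.

183/2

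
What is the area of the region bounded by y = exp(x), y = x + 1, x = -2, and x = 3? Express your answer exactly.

-15/2 - exp(-2) + exp(3)

On [-2, 3], (exp(x)) - (x + 1) = -x + exp(x) - 1 is ≥ 0 throughout, so the area is a single integral of |-x + exp(x) - 1|.
∫[-2,3] (-x + exp(x) - 1) dx = -15/2 - exp(-2) + exp(3).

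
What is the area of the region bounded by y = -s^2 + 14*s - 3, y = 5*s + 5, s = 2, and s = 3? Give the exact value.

On [2, 3], (-s^2 + 14*s - 3) - (5*s + 5) = -s^2 + 9*s - 8 is ≥ 0 throughout, so the area is a single integral of |-s^2 + 9*s - 8|.
∫[2,3] (-s^2 + 9*s - 8) ds = 49/6.

49/6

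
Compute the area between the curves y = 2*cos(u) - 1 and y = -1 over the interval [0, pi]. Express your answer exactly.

The difference (2*cos(u) - 1) - (-1) = 2*cos(u) changes sign at u = pi/2 inside [0, pi], so split the integral there.
∫[0,pi/2] (2*cos(u)) du = 2.
∫[pi/2,pi] (2*cos(u)) du = -2; the area of that piece is 2.
Total area = 2 + 2 = 4.

4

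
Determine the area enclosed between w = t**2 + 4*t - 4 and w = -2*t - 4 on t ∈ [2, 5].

102

On [2, 5], (t**2 + 4*t - 4) - (-2*t - 4) = t**2 + 6*t is ≥ 0 throughout, so the area is a single integral of |t**2 + 6*t|.
∫[2,5] (t**2 + 6*t) dt = 102.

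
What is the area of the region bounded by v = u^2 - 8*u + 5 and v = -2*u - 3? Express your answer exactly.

Set the curves equal: u^2 - 8*u + 5 = -2*u - 3, so u^2 - 6*u + 8 = 0, which factors as (u - 4)*(u - 2) = 0. The curves meet at u = 2, 4.
On [2, 4], v = -2*u - 3 is on top; that piece has area ∫[2,4] (-(u^2 - 6*u + 8)) du = 4/3.

4/3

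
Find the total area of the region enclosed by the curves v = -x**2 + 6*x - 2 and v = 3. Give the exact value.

32/3

Set the curves equal: -x**2 + 6*x - 2 = 3, so -x**2 + 6*x - 5 = 0, which factors as -(x - 5)*(x - 1) = 0. The curves meet at x = 1, 5.
On [1, 5], v = -x**2 + 6*x - 2 is on top; that piece has area ∫[1,5] (-x**2 + 6*x - 5) dx = 32/3.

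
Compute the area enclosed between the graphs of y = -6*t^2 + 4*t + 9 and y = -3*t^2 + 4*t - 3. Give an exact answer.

32

Set the curves equal: -6*t^2 + 4*t + 9 = -3*t^2 + 4*t - 3, so -3*t^2 + 12 = 0, which factors as -3*(t - 2)*(t + 2) = 0. The curves meet at t = -2, 2.
On [-2, 2], y = -6*t^2 + 4*t + 9 is on top; that piece has area ∫[-2,2] (-3*t^2 + 12) dt = 32.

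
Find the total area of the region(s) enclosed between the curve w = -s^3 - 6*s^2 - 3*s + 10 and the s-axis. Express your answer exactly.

The curve meets the s-axis where -s^3 - 6*s^2 - 3*s + 10 = 0, i.e. -(s - 1)*(s + 2)*(s + 5) = 0, at s = -5, -2, 1.
On [-5, -2] the curve lies below the axis; ∫[-5,-2] (-s^3 - 6*s^2 - 3*s + 10) ds = -81/4, giving area 81/4.
On [-2, 1] the curve lies above the axis; ∫[-2,1] (-s^3 - 6*s^2 - 3*s + 10) ds = 81/4, giving area 81/4.
Total area = 81/4 + 81/4 = 81/2.

81/2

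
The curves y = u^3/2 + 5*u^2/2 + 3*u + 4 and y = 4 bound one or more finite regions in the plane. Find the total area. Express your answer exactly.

Set the curves equal: u^3/2 + 5*u^2/2 + 3*u + 4 = 4, so u^3/2 + 5*u^2/2 + 3*u = 0, which factors as u*(u + 2)*(u + 3)/2 = 0. The curves meet at u = -3, -2, 0.
On [-3, -2], y = u^3/2 + 5*u^2/2 + 3*u + 4 is on top; that piece has area ∫[-3,-2] (u^3/2 + 5*u^2/2 + 3*u) du = 5/24.
On [-2, 0], y = 4 is on top; that piece has area ∫[-2,0] (-(u^3/2 + 5*u^2/2 + 3*u)) du = 4/3.
Total enclosed area = 5/24 + 4/3 = 37/24.

37/24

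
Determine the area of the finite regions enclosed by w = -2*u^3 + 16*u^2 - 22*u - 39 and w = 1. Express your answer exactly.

Set the curves equal: -2*u^3 + 16*u^2 - 22*u - 39 = 1, so -2*u^3 + 16*u^2 - 22*u - 40 = 0, which factors as -2*(u - 5)*(u - 4)*(u + 1) = 0. The curves meet at u = -1, 4, 5.
On [-1, 4], w = 1 is on top; that piece has area ∫[-1,4] (-(-2*u^3 + 16*u^2 - 22*u - 40)) du = 875/6.
On [4, 5], w = -2*u^3 + 16*u^2 - 22*u - 39 is on top; that piece has area ∫[4,5] (-2*u^3 + 16*u^2 - 22*u - 40) du = 11/6.
Total enclosed area = 875/6 + 11/6 = 443/3.

443/3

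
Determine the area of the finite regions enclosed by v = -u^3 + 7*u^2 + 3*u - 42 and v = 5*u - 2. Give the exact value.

Set the curves equal: -u^3 + 7*u^2 + 3*u - 42 = 5*u - 2, so -u^3 + 7*u^2 - 2*u - 40 = 0, which factors as -(u - 5)*(u - 4)*(u + 2) = 0. The curves meet at u = -2, 4, 5.
On [-2, 4], v = 5*u - 2 is on top; that piece has area ∫[-2,4] (-(-u^3 + 7*u^2 - 2*u - 40)) du = 144.
On [4, 5], v = -u^3 + 7*u^2 + 3*u - 42 is on top; that piece has area ∫[4,5] (-u^3 + 7*u^2 - 2*u - 40) du = 13/12.
Total enclosed area = 144 + 13/12 = 1741/12.

1741/12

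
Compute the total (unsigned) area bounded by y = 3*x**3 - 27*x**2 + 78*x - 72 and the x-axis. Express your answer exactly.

3/2

The curve meets the x-axis where 3*x**3 - 27*x**2 + 78*x - 72 = 0, i.e. 3*(x - 4)*(x - 3)*(x - 2) = 0, at x = 2, 3, 4.
On [2, 3] the curve lies above the axis; ∫[2,3] (3*x**3 - 27*x**2 + 78*x - 72) dx = 3/4, giving area 3/4.
On [3, 4] the curve lies below the axis; ∫[3,4] (3*x**3 - 27*x**2 + 78*x - 72) dx = -3/4, giving area 3/4.
Total area = 3/4 + 3/4 = 3/2.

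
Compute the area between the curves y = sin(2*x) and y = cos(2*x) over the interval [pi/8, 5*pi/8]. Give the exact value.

sqrt(2)

On [pi/8, 5*pi/8], (sin(2*x)) - (cos(2*x)) = sin(2*x) - cos(2*x) is ≥ 0 throughout, so the area is a single integral of |sin(2*x) - cos(2*x)|.
∫[pi/8,5*pi/8] (sin(2*x) - cos(2*x)) dx = sqrt(2).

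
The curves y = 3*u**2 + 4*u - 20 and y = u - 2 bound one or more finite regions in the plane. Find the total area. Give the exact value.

Set the curves equal: 3*u**2 + 4*u - 20 = u - 2, so 3*u**2 + 3*u - 18 = 0, which factors as 3*(u - 2)*(u + 3) = 0. The curves meet at u = -3, 2.
On [-3, 2], y = u - 2 is on top; that piece has area ∫[-3,2] (-(3*u**2 + 3*u - 18)) du = 125/2.

125/2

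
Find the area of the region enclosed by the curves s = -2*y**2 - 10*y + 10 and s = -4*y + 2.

125/3

Both boundary curves give s as a function of y, so integrate with respect to y. Setting them equal: -2*y**2 - 6*y + 8 = 0, i.e. -2*(y - 1)*(y + 4) = 0, so they meet at y = -4, 1.
For y in [-4, 1], s = -2*y**2 - 10*y + 10 is on the right; area = ∫[-4,1] (-2*y**2 - 6*y + 8) dy = 125/3.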